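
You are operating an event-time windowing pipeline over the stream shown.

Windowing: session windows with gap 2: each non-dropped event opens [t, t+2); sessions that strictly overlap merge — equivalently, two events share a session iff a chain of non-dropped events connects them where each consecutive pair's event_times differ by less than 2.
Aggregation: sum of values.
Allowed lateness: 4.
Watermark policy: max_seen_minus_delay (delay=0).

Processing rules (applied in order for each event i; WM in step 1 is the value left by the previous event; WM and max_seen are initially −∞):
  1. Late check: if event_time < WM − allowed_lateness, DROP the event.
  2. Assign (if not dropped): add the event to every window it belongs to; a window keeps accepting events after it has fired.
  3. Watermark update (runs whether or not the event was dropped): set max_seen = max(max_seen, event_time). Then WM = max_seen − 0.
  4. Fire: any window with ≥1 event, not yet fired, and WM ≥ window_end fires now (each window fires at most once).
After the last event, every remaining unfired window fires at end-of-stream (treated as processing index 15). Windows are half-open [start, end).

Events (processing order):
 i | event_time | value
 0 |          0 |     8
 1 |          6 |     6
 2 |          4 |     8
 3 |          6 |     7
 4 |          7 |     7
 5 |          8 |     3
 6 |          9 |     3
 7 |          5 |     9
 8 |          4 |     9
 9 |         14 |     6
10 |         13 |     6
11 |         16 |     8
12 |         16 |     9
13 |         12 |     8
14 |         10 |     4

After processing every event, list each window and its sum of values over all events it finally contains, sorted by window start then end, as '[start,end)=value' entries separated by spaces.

i=0 t=0 v=8: → [0,2); WM=0
i=1 t=6 v=6: → [6,8); WM=6
i=2 t=4 v=8: → [4,6); WM=6
i=3 t=6 v=7: → [6,8); WM=6
i=4 t=7 v=7: → [6,9); WM=7
i=5 t=8 v=3: → [6,10); WM=8
i=6 t=9 v=3: → [6,11); WM=9
i=7 t=5 v=9: → [4,11); WM=9
i=8 t=4 v=9: DROP (t<9-4); WM=9
i=9 t=14 v=6: → [14,16); WM=14
i=10 t=13 v=6: → [13,16); WM=14
i=11 t=16 v=8: → [16,18); WM=16
i=12 t=16 v=9: → [16,18); WM=16
i=13 t=12 v=8: → [12,16); WM=16
i=14 t=10 v=4: DROP (t<16-4); WM=16

[0,2)=8 [4,11)=43 [12,16)=20 [16,18)=17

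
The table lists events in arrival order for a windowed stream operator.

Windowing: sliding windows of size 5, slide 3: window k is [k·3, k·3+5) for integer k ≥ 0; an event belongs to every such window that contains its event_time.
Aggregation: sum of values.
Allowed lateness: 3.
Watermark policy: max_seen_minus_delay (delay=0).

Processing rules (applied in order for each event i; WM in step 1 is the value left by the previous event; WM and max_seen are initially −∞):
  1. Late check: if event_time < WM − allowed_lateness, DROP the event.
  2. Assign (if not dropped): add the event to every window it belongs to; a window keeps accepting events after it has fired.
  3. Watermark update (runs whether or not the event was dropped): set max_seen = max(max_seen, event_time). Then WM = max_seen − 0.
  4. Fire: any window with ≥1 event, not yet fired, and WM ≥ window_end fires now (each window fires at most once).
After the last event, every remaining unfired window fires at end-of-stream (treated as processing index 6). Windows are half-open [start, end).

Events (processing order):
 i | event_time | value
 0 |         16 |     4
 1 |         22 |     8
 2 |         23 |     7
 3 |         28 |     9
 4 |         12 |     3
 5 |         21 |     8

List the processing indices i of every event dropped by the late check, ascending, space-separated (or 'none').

i=0 t=16 v=4: → [15,20),[12,17); WM=16
i=1 t=22 v=8: → [21,26),[18,23); WM=22; [12,17) fires=4 [15,20) fires=4
i=2 t=23 v=7: → [21,26); WM=23; [18,23) fires=8
i=3 t=28 v=9: → [27,32),[24,29); WM=28; [21,26) fires=15
i=4 t=12 v=3: DROP (t<28-3); WM=28
i=5 t=21 v=8: DROP (t<28-3); WM=28

4 5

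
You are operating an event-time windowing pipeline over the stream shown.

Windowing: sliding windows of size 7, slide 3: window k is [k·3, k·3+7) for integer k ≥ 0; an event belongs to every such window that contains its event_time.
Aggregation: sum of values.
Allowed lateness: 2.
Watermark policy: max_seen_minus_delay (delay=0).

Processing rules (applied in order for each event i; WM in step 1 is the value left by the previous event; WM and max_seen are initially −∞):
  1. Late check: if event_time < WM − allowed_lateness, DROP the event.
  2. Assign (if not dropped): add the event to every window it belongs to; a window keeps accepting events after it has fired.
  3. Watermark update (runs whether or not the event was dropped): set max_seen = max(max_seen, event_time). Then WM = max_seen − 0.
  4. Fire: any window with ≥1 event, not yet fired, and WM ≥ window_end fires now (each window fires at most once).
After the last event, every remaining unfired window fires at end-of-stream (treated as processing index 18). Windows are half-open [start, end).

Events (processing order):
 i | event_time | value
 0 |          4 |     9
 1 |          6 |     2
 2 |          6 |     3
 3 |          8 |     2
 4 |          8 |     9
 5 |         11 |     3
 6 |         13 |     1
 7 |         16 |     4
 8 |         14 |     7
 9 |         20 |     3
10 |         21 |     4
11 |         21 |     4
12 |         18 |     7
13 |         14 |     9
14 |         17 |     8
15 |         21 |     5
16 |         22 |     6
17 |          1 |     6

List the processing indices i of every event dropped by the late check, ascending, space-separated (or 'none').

i=0 t=4 v=9: → [3,10),[0,7); WM=4
i=1 t=6 v=2: → [6,13),[3,10),[0,7); WM=6
i=2 t=6 v=3: → [6,13),[3,10),[0,7); WM=6
i=3 t=8 v=2: → [6,13),[3,10); WM=8; [0,7) fires=14
i=4 t=8 v=9: → [6,13),[3,10); WM=8
i=5 t=11 v=3: → [9,16),[6,13); WM=11; [3,10) fires=25
i=6 t=13 v=1: → [12,19),[9,16); WM=13; [6,13) fires=19
i=7 t=16 v=4: → [15,22),[12,19); WM=16; [9,16) fires=4
i=8 t=14 v=7: → [12,19),[9,16); WM=16
i=9 t=20 v=3: → [18,25),[15,22); WM=20; [12,19) fires=12
i=10 t=21 v=4: → [21,28),[18,25),[15,22); WM=21
i=11 t=21 v=4: → [21,28),[18,25),[15,22); WM=21
i=12 t=18 v=7: DROP (t<21-2); WM=21
i=13 t=14 v=9: DROP (t<21-2); WM=21
i=14 t=17 v=8: DROP (t<21-2); WM=21
i=15 t=21 v=5: → [21,28),[18,25),[15,22); WM=21
i=16 t=22 v=6: → [21,28),[18,25); WM=22; [15,22) fires=20
i=17 t=1 v=6: DROP (t<22-2); WM=22

12 13 14 17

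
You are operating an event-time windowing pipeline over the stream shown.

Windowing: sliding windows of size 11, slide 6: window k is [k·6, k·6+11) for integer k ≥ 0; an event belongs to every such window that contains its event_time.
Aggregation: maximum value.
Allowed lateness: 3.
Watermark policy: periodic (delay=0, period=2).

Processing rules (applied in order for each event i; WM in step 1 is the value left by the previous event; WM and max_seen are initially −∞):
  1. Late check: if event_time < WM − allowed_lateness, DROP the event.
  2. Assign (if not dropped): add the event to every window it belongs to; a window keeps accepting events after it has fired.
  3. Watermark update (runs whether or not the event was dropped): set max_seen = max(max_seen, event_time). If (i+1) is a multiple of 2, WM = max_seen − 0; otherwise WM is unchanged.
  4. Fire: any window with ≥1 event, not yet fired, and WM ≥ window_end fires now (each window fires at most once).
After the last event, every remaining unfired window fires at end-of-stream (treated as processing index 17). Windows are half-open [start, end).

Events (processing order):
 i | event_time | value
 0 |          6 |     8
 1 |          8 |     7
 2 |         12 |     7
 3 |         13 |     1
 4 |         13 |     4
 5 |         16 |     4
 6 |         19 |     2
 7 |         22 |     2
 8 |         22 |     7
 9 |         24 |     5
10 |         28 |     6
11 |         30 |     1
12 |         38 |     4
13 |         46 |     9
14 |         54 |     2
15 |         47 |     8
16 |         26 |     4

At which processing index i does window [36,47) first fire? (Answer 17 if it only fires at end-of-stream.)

15

i=0 t=6 v=8: → [6,17),[0,11); WM=−∞
i=1 t=8 v=7: → [6,17),[0,11); WM=8
i=2 t=12 v=7: → [12,23),[6,17); WM=8
i=3 t=13 v=1: → [12,23),[6,17); WM=13; [0,11) fires=8
i=4 t=13 v=4: → [12,23),[6,17); WM=13
i=5 t=16 v=4: → [12,23),[6,17); WM=16
i=6 t=19 v=2: → [18,29),[12,23); WM=16
i=7 t=22 v=2: → [18,29),[12,23); WM=22; [6,17) fires=8
i=8 t=22 v=7: → [18,29),[12,23); WM=22
i=9 t=24 v=5: → [24,35),[18,29); WM=24; [12,23) fires=7
i=10 t=28 v=6: → [24,35),[18,29); WM=24
i=11 t=30 v=1: → [30,41),[24,35); WM=30; [18,29) fires=7
i=12 t=38 v=4: → [36,47),[30,41); WM=30
i=13 t=46 v=9: → [42,53),[36,47); WM=46; [24,35) fires=6 [30,41) fires=4
i=14 t=54 v=2: → [54,65),[48,59); WM=46
i=15 t=47 v=8: → [42,53); WM=54; [36,47) fires=9 [42,53) fires=9
i=16 t=26 v=4: DROP (t<54-3); WM=54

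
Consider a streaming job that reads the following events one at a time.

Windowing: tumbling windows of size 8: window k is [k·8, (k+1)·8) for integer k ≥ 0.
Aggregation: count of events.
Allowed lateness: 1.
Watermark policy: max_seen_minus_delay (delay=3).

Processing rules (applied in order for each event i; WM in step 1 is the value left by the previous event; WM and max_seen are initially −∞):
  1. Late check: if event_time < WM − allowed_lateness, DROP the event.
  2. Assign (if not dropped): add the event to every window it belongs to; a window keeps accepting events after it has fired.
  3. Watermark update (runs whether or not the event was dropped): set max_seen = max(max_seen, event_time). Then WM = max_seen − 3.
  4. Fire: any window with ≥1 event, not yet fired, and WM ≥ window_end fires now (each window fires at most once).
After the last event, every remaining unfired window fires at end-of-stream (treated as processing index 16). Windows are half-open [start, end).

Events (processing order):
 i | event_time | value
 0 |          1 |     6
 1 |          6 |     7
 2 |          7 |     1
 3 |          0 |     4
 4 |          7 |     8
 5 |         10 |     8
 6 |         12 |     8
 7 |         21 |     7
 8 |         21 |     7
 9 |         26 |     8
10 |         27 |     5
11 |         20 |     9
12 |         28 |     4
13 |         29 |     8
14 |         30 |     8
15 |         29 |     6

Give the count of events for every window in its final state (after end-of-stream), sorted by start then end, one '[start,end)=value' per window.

i=0 t=1 v=6: → [0,8); WM=-2
i=1 t=6 v=7: → [0,8); WM=3
i=2 t=7 v=1: → [0,8); WM=4
i=3 t=0 v=4: DROP (t<4-1); WM=4
i=4 t=7 v=8: → [0,8); WM=4
i=5 t=10 v=8: → [8,16); WM=7
i=6 t=12 v=8: → [8,16); WM=9; [0,8) fires=4
i=7 t=21 v=7: → [16,24); WM=18; [8,16) fires=2
i=8 t=21 v=7: → [16,24); WM=18
i=9 t=26 v=8: → [24,32); WM=23
i=10 t=27 v=5: → [24,32); WM=24; [16,24) fires=2
i=11 t=20 v=9: DROP (t<24-1); WM=24
i=12 t=28 v=4: → [24,32); WM=25
i=13 t=29 v=8: → [24,32); WM=26
i=14 t=30 v=8: → [24,32); WM=27
i=15 t=29 v=6: → [24,32); WM=27

[0,8)=4 [8,16)=2 [16,24)=2 [24,32)=6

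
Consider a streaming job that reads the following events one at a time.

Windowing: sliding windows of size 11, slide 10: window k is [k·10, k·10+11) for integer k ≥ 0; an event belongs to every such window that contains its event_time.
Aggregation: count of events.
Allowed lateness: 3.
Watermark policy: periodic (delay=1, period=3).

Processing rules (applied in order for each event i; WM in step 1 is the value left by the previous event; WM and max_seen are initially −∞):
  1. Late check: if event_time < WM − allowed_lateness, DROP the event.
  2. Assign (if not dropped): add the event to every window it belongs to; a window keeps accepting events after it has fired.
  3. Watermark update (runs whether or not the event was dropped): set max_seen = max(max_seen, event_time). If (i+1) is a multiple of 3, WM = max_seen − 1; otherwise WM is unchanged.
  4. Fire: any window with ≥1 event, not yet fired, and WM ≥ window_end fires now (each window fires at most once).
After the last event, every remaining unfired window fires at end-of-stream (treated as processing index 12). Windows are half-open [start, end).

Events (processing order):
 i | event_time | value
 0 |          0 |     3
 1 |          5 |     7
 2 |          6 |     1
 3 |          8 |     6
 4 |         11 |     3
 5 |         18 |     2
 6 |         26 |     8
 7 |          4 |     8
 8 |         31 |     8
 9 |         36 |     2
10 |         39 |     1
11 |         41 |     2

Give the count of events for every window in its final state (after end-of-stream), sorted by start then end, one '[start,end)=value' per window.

i=0 t=0 v=3: → [0,11); WM=−∞
i=1 t=5 v=7: → [0,11); WM=−∞
i=2 t=6 v=1: → [0,11); WM=5
i=3 t=8 v=6: → [0,11); WM=5
i=4 t=11 v=3: → [10,21); WM=5
i=5 t=18 v=2: → [10,21); WM=17; [0,11) fires=4
i=6 t=26 v=8: → [20,31); WM=17
i=7 t=4 v=8: DROP (t<17-3); WM=17
i=8 t=31 v=8: → [30,41); WM=30; [10,21) fires=2
i=9 t=36 v=2: → [30,41); WM=30
i=10 t=39 v=1: → [30,41); WM=30
i=11 t=41 v=2: → [40,51); WM=40; [20,31) fires=1

[0,11)=4 [10,21)=2 [20,31)=1 [30,41)=3 [40,51)=1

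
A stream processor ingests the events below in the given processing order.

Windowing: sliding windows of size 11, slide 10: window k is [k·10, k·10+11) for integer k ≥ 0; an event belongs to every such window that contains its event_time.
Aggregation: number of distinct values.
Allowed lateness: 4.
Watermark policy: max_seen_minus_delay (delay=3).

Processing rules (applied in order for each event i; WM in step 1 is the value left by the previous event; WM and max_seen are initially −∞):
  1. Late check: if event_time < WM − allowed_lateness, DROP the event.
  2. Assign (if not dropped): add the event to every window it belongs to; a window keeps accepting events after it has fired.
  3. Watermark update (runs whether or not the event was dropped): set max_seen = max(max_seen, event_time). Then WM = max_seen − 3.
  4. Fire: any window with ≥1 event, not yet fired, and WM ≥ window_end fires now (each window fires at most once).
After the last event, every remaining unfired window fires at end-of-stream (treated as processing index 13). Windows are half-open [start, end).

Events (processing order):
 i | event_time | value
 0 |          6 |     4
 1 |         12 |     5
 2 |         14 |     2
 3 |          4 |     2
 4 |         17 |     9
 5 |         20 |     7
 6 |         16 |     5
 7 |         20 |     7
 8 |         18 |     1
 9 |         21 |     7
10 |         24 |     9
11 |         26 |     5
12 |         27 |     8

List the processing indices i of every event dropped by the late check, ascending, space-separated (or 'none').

i=0 t=6 v=4: → [0,11); WM=3
i=1 t=12 v=5: → [10,21); WM=9
i=2 t=14 v=2: → [10,21); WM=11; [0,11) fires=1
i=3 t=4 v=2: DROP (t<11-4); WM=11
i=4 t=17 v=9: → [10,21); WM=14
i=5 t=20 v=7: → [20,31),[10,21); WM=17
i=6 t=16 v=5: → [10,21); WM=17
i=7 t=20 v=7: → [20,31),[10,21); WM=17
i=8 t=18 v=1: → [10,21); WM=17
i=9 t=21 v=7: → [20,31); WM=18
i=10 t=24 v=9: → [20,31); WM=21; [10,21) fires=5
i=11 t=26 v=5: → [20,31); WM=23
i=12 t=27 v=8: → [20,31); WM=24

3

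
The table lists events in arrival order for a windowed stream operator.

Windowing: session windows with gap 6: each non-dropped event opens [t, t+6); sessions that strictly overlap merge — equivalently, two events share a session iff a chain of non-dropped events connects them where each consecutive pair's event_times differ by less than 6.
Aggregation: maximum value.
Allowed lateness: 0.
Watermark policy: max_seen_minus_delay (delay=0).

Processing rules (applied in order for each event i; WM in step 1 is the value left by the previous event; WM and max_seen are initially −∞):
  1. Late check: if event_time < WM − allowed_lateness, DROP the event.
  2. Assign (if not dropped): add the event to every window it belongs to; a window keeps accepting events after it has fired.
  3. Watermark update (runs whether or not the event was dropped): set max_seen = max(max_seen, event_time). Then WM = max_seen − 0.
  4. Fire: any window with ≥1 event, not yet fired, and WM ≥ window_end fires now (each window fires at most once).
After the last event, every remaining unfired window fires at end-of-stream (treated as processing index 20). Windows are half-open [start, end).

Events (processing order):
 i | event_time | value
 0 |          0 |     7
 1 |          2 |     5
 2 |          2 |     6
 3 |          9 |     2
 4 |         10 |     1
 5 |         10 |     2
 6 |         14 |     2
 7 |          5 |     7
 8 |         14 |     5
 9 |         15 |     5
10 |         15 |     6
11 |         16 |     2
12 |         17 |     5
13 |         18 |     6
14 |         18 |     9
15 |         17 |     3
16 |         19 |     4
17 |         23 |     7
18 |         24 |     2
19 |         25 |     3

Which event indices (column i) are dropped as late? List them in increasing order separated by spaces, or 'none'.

7 15

i=0 t=0 v=7: → [0,6); WM=0
i=1 t=2 v=5: → [0,8); WM=2
i=2 t=2 v=6: → [0,8); WM=2
i=3 t=9 v=2: → [9,15); WM=9
i=4 t=10 v=1: → [9,16); WM=10
i=5 t=10 v=2: → [9,16); WM=10
i=6 t=14 v=2: → [9,20); WM=14
i=7 t=5 v=7: DROP (t<14-0); WM=14
i=8 t=14 v=5: → [9,20); WM=14
i=9 t=15 v=5: → [9,21); WM=15
i=10 t=15 v=6: → [9,21); WM=15
i=11 t=16 v=2: → [9,22); WM=16
i=12 t=17 v=5: → [9,23); WM=17
i=13 t=18 v=6: → [9,24); WM=18
i=14 t=18 v=9: → [9,24); WM=18
i=15 t=17 v=3: DROP (t<18-0); WM=18
i=16 t=19 v=4: → [9,25); WM=19
i=17 t=23 v=7: → [9,29); WM=23
i=18 t=24 v=2: → [9,30); WM=24
i=19 t=25 v=3: → [9,31); WM=25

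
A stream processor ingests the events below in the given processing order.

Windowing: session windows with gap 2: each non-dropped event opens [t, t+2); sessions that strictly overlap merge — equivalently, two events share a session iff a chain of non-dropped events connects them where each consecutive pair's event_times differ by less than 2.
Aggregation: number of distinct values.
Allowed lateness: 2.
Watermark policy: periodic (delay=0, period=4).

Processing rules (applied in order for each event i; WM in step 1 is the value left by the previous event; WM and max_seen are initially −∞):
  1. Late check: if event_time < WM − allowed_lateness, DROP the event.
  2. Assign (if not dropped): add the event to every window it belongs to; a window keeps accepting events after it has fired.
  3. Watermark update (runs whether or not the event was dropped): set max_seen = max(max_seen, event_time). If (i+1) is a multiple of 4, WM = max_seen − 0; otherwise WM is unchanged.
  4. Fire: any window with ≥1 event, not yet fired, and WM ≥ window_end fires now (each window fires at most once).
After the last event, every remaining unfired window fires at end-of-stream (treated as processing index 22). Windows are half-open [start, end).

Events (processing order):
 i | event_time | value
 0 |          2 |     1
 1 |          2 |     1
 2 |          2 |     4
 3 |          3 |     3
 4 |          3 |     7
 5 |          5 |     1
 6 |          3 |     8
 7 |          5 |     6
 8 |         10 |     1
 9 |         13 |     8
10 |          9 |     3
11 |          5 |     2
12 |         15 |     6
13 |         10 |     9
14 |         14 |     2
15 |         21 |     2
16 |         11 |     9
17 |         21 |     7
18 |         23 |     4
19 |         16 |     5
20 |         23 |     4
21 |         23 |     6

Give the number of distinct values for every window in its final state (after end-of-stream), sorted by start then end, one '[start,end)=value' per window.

[2,5)=5 [5,7)=3 [9,12)=2 [13,17)=3 [21,23)=2 [23,25)=2

i=0 t=2 v=1: → [2,4); WM=−∞
i=1 t=2 v=1: → [2,4); WM=−∞
i=2 t=2 v=4: → [2,4); WM=−∞
i=3 t=3 v=3: → [2,5); WM=3
i=4 t=3 v=7: → [2,5); WM=3
i=5 t=5 v=1: → [5,7); WM=3
i=6 t=3 v=8: → [2,5); WM=3
i=7 t=5 v=6: → [5,7); WM=5
i=8 t=10 v=1: → [10,12); WM=5
i=9 t=13 v=8: → [13,15); WM=5
i=10 t=9 v=3: → [9,12); WM=5
i=11 t=5 v=2: → [5,7); WM=13
i=12 t=15 v=6: → [15,17); WM=13
i=13 t=10 v=9: DROP (t<13-2); WM=13
i=14 t=14 v=2: → [13,17); WM=13
i=15 t=21 v=2: → [21,23); WM=21
i=16 t=11 v=9: DROP (t<21-2); WM=21
i=17 t=21 v=7: → [21,23); WM=21
i=18 t=23 v=4: → [23,25); WM=21
i=19 t=16 v=5: DROP (t<21-2); WM=23
i=20 t=23 v=4: → [23,25); WM=23
i=21 t=23 v=6: → [23,25); WM=23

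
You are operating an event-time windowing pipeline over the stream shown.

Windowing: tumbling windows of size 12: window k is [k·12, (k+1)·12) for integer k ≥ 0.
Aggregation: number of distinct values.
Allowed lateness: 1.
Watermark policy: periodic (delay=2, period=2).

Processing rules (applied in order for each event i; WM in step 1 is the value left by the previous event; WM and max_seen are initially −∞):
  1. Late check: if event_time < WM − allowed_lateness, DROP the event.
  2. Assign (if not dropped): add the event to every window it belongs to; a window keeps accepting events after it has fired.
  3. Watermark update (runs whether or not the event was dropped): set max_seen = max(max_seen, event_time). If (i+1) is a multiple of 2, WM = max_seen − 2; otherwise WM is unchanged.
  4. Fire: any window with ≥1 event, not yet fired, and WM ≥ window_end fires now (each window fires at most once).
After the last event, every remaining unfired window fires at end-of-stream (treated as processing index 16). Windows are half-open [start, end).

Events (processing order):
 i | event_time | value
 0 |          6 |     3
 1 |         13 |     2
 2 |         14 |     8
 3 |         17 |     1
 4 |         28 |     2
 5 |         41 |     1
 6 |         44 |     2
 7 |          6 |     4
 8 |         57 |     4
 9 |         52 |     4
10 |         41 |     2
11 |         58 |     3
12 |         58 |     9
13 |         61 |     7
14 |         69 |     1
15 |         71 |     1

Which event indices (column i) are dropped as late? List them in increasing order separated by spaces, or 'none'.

i=0 t=6 v=3: → [0,12); WM=−∞
i=1 t=13 v=2: → [12,24); WM=11
i=2 t=14 v=8: → [12,24); WM=11
i=3 t=17 v=1: → [12,24); WM=15; [0,12) fires=1
i=4 t=28 v=2: → [24,36); WM=15
i=5 t=41 v=1: → [36,48); WM=39; [12,24) fires=3 [24,36) fires=1
i=6 t=44 v=2: → [36,48); WM=39
i=7 t=6 v=4: DROP (t<39-1); WM=42
i=8 t=57 v=4: → [48,60); WM=42
i=9 t=52 v=4: → [48,60); WM=55; [36,48) fires=2
i=10 t=41 v=2: DROP (t<55-1); WM=55
i=11 t=58 v=3: → [48,60); WM=56
i=12 t=58 v=9: → [48,60); WM=56
i=13 t=61 v=7: → [60,72); WM=59
i=14 t=69 v=1: → [60,72); WM=59
i=15 t=71 v=1: → [60,72); WM=69; [48,60) fires=3

7 10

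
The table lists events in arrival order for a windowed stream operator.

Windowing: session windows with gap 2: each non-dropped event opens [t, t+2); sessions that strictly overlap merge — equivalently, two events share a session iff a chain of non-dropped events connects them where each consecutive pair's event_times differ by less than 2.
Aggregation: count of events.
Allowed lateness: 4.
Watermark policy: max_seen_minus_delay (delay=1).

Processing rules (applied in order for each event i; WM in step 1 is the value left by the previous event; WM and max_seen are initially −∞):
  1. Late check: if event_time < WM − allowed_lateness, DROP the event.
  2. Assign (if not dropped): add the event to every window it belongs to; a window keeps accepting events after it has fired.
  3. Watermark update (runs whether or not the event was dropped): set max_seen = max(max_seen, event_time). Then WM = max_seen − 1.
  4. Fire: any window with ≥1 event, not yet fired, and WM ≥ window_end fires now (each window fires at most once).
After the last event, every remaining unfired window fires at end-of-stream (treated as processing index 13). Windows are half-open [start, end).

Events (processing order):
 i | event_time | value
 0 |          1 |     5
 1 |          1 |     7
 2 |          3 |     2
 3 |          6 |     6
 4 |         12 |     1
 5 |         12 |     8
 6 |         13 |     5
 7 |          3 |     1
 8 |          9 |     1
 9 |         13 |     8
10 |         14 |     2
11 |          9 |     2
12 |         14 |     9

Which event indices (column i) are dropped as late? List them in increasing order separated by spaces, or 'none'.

i=0 t=1 v=5: → [1,3); WM=0
i=1 t=1 v=7: → [1,3); WM=0
i=2 t=3 v=2: → [3,5); WM=2
i=3 t=6 v=6: → [6,8); WM=5
i=4 t=12 v=1: → [12,14); WM=11
i=5 t=12 v=8: → [12,14); WM=11
i=6 t=13 v=5: → [12,15); WM=12
i=7 t=3 v=1: DROP (t<12-4); WM=12
i=8 t=9 v=1: → [9,11); WM=12
i=9 t=13 v=8: → [12,15); WM=12
i=10 t=14 v=2: → [12,16); WM=13
i=11 t=9 v=2: → [9,11); WM=13
i=12 t=14 v=9: → [12,16); WM=13

7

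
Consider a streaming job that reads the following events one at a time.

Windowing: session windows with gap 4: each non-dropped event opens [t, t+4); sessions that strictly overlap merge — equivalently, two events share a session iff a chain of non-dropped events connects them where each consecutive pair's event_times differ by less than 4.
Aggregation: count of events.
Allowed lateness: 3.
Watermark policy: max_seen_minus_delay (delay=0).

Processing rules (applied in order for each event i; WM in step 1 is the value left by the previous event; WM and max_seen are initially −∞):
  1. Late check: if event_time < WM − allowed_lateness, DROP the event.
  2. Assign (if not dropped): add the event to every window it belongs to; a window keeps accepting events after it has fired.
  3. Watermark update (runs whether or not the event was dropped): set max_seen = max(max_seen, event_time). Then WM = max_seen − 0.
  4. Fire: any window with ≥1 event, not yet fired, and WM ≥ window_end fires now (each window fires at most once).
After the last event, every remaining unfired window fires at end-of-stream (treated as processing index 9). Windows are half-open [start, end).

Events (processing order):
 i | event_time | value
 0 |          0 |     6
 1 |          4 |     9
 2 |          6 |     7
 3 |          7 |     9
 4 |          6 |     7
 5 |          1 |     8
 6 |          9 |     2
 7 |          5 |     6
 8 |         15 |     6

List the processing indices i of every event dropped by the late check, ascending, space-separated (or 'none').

5 7

i=0 t=0 v=6: → [0,4); WM=0
i=1 t=4 v=9: → [4,8); WM=4
i=2 t=6 v=7: → [4,10); WM=6
i=3 t=7 v=9: → [4,11); WM=7
i=4 t=6 v=7: → [4,11); WM=7
i=5 t=1 v=8: DROP (t<7-3); WM=7
i=6 t=9 v=2: → [4,13); WM=9
i=7 t=5 v=6: DROP (t<9-3); WM=9
i=8 t=15 v=6: → [15,19); WM=15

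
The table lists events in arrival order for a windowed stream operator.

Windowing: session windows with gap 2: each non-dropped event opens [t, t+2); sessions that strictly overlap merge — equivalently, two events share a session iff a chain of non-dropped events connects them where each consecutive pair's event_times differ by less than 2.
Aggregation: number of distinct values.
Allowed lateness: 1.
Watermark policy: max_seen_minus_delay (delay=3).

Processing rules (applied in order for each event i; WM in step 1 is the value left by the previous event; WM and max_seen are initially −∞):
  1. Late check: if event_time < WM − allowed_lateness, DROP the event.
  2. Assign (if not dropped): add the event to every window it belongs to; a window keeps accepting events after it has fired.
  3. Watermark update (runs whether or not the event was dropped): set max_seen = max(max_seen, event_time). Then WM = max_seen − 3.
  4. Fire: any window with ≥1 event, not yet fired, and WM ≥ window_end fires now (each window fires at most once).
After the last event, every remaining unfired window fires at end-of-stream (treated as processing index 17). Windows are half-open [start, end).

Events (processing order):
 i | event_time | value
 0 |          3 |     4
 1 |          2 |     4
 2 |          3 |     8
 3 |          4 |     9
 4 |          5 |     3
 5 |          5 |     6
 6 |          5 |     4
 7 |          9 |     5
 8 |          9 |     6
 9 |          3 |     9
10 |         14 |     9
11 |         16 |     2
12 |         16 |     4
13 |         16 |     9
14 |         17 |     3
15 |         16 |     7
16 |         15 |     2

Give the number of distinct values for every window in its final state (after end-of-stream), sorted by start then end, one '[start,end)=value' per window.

i=0 t=3 v=4: → [3,5); WM=0
i=1 t=2 v=4: → [2,5); WM=0
i=2 t=3 v=8: → [2,5); WM=0
i=3 t=4 v=9: → [2,6); WM=1
i=4 t=5 v=3: → [2,7); WM=2
i=5 t=5 v=6: → [2,7); WM=2
i=6 t=5 v=4: → [2,7); WM=2
i=7 t=9 v=5: → [9,11); WM=6
i=8 t=9 v=6: → [9,11); WM=6
i=9 t=3 v=9: DROP (t<6-1); WM=6
i=10 t=14 v=9: → [14,16); WM=11
i=11 t=16 v=2: → [16,18); WM=13
i=12 t=16 v=4: → [16,18); WM=13
i=13 t=16 v=9: → [16,18); WM=13
i=14 t=17 v=3: → [16,19); WM=14
i=15 t=16 v=7: → [16,19); WM=14
i=16 t=15 v=2: → [14,19); WM=14

[2,7)=5 [9,11)=2 [14,19)=5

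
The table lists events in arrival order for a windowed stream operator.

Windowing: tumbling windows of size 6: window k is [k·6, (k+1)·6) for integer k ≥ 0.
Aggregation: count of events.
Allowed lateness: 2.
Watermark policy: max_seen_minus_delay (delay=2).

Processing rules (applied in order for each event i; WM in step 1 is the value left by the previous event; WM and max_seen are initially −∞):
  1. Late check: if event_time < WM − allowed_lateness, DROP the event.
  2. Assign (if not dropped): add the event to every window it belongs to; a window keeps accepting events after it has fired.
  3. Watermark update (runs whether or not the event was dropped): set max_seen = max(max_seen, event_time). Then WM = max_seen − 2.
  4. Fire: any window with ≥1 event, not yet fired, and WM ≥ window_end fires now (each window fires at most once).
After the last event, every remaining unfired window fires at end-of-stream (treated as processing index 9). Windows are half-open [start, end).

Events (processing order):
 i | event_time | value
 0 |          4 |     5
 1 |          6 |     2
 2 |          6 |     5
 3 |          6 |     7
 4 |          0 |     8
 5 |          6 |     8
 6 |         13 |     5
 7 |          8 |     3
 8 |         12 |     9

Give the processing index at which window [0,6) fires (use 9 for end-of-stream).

6

i=0 t=4 v=5: → [0,6); WM=2
i=1 t=6 v=2: → [6,12); WM=4
i=2 t=6 v=5: → [6,12); WM=4
i=3 t=6 v=7: → [6,12); WM=4
i=4 t=0 v=8: DROP (t<4-2); WM=4
i=5 t=6 v=8: → [6,12); WM=4
i=6 t=13 v=5: → [12,18); WM=11; [0,6) fires=1
i=7 t=8 v=3: DROP (t<11-2); WM=11
i=8 t=12 v=9: → [12,18); WM=11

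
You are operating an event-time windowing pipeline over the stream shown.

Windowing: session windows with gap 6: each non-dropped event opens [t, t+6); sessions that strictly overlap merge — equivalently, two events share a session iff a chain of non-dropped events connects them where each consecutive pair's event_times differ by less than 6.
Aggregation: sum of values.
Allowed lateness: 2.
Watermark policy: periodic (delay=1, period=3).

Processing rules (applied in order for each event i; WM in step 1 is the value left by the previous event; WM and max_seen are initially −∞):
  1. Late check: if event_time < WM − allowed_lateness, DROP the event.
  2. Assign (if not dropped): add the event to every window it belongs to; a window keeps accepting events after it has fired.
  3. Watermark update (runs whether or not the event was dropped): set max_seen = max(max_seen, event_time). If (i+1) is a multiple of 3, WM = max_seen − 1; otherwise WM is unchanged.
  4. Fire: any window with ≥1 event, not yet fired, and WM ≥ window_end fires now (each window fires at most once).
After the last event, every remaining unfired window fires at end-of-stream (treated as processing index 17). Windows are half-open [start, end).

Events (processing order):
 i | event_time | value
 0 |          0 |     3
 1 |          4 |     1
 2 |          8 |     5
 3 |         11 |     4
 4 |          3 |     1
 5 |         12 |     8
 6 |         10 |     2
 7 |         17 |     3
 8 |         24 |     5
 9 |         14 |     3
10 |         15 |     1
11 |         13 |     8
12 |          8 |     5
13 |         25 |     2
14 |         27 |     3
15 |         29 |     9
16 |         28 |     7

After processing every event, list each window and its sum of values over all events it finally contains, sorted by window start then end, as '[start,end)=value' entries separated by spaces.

[0,23)=26 [24,35)=26

i=0 t=0 v=3: → [0,6); WM=−∞
i=1 t=4 v=1: → [0,10); WM=−∞
i=2 t=8 v=5: → [0,14); WM=7
i=3 t=11 v=4: → [0,17); WM=7
i=4 t=3 v=1: DROP (t<7-2); WM=7
i=5 t=12 v=8: → [0,18); WM=11
i=6 t=10 v=2: → [0,18); WM=11
i=7 t=17 v=3: → [0,23); WM=11
i=8 t=24 v=5: → [24,30); WM=23
i=9 t=14 v=3: DROP (t<23-2); WM=23
i=10 t=15 v=1: DROP (t<23-2); WM=23
i=11 t=13 v=8: DROP (t<23-2); WM=23
i=12 t=8 v=5: DROP (t<23-2); WM=23
i=13 t=25 v=2: → [24,31); WM=23
i=14 t=27 v=3: → [24,33); WM=26
i=15 t=29 v=9: → [24,35); WM=26
i=16 t=28 v=7: → [24,35); WM=26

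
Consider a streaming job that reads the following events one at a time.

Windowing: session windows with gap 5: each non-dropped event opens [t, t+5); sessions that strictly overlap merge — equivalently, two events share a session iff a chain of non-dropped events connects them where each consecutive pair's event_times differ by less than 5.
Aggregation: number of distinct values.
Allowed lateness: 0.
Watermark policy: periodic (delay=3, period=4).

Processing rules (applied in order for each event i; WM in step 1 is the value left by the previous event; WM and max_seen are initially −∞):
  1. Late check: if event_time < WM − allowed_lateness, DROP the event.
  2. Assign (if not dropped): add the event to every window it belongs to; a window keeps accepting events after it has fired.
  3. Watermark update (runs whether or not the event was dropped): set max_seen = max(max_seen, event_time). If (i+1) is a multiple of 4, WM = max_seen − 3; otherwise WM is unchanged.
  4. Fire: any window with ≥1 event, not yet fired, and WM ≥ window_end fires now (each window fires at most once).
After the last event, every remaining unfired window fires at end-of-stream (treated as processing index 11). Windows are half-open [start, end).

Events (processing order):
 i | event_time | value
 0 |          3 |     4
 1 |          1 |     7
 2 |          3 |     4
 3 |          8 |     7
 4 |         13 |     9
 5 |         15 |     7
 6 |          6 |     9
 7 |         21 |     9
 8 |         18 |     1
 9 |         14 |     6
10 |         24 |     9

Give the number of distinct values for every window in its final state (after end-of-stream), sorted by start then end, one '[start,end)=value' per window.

i=0 t=3 v=4: → [3,8); WM=−∞
i=1 t=1 v=7: → [1,8); WM=−∞
i=2 t=3 v=4: → [1,8); WM=−∞
i=3 t=8 v=7: → [8,13); WM=5
i=4 t=13 v=9: → [13,18); WM=5
i=5 t=15 v=7: → [13,20); WM=5
i=6 t=6 v=9: → [1,13); WM=5
i=7 t=21 v=9: → [21,26); WM=18
i=8 t=18 v=1: → [13,26); WM=18
i=9 t=14 v=6: DROP (t<18-0); WM=18
i=10 t=24 v=9: → [13,29); WM=18

[1,13)=3 [13,29)=3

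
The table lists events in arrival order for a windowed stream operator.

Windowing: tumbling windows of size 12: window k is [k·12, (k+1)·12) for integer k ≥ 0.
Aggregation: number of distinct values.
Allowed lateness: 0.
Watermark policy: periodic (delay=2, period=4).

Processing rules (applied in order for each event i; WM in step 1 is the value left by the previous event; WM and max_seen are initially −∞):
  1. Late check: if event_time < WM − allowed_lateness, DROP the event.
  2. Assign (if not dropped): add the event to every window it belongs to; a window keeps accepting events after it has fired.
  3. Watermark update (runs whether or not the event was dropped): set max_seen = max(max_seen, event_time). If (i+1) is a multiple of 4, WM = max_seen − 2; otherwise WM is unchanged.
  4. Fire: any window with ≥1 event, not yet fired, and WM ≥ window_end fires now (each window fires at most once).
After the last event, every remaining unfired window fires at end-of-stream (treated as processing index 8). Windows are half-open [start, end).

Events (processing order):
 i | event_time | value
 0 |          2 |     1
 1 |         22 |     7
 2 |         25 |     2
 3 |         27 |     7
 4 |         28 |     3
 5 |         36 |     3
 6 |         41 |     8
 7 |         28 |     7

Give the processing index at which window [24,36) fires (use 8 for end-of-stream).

7

i=0 t=2 v=1: → [0,12); WM=−∞
i=1 t=22 v=7: → [12,24); WM=−∞
i=2 t=25 v=2: → [24,36); WM=−∞
i=3 t=27 v=7: → [24,36); WM=25; [0,12) fires=1 [12,24) fires=1
i=4 t=28 v=3: → [24,36); WM=25
i=5 t=36 v=3: → [36,48); WM=25
i=6 t=41 v=8: → [36,48); WM=25
i=7 t=28 v=7: → [24,36); WM=39; [24,36) fires=3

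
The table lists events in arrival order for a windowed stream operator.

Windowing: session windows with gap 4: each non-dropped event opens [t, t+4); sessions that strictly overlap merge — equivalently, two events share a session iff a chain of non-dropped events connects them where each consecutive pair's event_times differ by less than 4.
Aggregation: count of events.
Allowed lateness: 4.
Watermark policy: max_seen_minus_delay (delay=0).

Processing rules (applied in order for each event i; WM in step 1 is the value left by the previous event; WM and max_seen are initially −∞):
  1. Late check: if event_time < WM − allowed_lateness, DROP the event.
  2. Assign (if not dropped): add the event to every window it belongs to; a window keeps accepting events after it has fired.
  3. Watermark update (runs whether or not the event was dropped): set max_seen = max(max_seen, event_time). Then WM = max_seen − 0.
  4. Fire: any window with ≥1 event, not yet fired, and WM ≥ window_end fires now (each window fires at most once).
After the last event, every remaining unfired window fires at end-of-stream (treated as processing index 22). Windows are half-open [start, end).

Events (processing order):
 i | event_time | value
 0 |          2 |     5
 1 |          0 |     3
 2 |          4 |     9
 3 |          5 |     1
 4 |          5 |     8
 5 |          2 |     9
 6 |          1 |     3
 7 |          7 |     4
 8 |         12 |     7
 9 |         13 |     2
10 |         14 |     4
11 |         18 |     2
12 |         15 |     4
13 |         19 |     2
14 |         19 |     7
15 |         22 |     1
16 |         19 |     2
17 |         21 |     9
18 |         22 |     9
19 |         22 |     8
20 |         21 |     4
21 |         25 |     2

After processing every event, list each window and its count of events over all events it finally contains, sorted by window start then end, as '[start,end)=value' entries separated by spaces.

i=0 t=2 v=5: → [2,6); WM=2
i=1 t=0 v=3: → [0,6); WM=2
i=2 t=4 v=9: → [0,8); WM=4
i=3 t=5 v=1: → [0,9); WM=5
i=4 t=5 v=8: → [0,9); WM=5
i=5 t=2 v=9: → [0,9); WM=5
i=6 t=1 v=3: → [0,9); WM=5
i=7 t=7 v=4: → [0,11); WM=7
i=8 t=12 v=7: → [12,16); WM=12
i=9 t=13 v=2: → [12,17); WM=13
i=10 t=14 v=4: → [12,18); WM=14
i=11 t=18 v=2: → [18,22); WM=18
i=12 t=15 v=4: → [12,22); WM=18
i=13 t=19 v=2: → [12,23); WM=19
i=14 t=19 v=7: → [12,23); WM=19
i=15 t=22 v=1: → [12,26); WM=22
i=16 t=19 v=2: → [12,26); WM=22
i=17 t=21 v=9: → [12,26); WM=22
i=18 t=22 v=9: → [12,26); WM=22
i=19 t=22 v=8: → [12,26); WM=22
i=20 t=21 v=4: → [12,26); WM=22
i=21 t=25 v=2: → [12,29); WM=25

[0,11)=8 [12,29)=14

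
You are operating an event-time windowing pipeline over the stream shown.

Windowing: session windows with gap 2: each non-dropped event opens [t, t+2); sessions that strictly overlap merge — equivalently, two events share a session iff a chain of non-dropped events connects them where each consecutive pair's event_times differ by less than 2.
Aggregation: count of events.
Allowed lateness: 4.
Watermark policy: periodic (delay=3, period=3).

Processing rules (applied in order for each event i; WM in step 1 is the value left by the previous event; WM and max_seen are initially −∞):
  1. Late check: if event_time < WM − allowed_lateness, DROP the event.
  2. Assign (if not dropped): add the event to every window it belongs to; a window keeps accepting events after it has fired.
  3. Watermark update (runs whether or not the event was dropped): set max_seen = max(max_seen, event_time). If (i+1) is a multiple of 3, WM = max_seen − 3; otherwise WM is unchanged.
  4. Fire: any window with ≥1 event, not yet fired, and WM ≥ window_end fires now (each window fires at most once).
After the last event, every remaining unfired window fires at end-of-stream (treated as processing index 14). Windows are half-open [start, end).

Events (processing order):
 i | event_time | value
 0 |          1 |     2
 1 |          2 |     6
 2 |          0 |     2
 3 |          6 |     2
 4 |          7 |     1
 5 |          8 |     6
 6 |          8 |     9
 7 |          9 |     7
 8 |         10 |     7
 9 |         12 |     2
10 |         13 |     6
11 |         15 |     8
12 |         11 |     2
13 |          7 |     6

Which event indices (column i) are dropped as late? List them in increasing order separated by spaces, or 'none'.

i=0 t=1 v=2: → [1,3); WM=−∞
i=1 t=2 v=6: → [1,4); WM=−∞
i=2 t=0 v=2: → [0,4); WM=-1
i=3 t=6 v=2: → [6,8); WM=-1
i=4 t=7 v=1: → [6,9); WM=-1
i=5 t=8 v=6: → [6,10); WM=5
i=6 t=8 v=9: → [6,10); WM=5
i=7 t=9 v=7: → [6,11); WM=5
i=8 t=10 v=7: → [6,12); WM=7
i=9 t=12 v=2: → [12,14); WM=7
i=10 t=13 v=6: → [12,15); WM=7
i=11 t=15 v=8: → [15,17); WM=12
i=12 t=11 v=2: → [6,15); WM=12
i=13 t=7 v=6: DROP (t<12-4); WM=12

13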